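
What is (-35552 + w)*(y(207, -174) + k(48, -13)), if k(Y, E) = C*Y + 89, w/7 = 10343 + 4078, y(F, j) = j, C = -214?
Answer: -677296015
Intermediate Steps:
w = 100947 (w = 7*(10343 + 4078) = 7*14421 = 100947)
k(Y, E) = 89 - 214*Y (k(Y, E) = -214*Y + 89 = 89 - 214*Y)
(-35552 + w)*(y(207, -174) + k(48, -13)) = (-35552 + 100947)*(-174 + (89 - 214*48)) = 65395*(-174 + (89 - 10272)) = 65395*(-174 - 10183) = 65395*(-10357) = -677296015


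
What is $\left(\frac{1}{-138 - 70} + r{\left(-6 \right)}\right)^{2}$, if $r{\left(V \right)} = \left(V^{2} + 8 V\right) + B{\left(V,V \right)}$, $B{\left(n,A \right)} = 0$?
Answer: $\frac{6235009}{43264} \approx 144.12$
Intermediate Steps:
$r{\left(V \right)} = V^{2} + 8 V$ ($r{\left(V \right)} = \left(V^{2} + 8 V\right) + 0 = V^{2} + 8 V$)
$\left(\frac{1}{-138 - 70} + r{\left(-6 \right)}\right)^{2} = \left(\frac{1}{-138 - 70} - 6 \left(8 - 6\right)\right)^{2} = \left(\frac{1}{-208} - 12\right)^{2} = \left(- \frac{1}{208} - 12\right)^{2} = \left(- \frac{2497}{208}\right)^{2} = \frac{6235009}{43264}$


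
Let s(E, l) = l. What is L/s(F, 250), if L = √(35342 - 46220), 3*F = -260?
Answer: 7*I*√222/250 ≈ 0.41719*I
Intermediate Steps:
F = -260/3 (F = (⅓)*(-260) = -260/3 ≈ -86.667)
L = 7*I*√222 (L = √(-10878) = 7*I*√222 ≈ 104.3*I)
L/s(F, 250) = (7*I*√222)/250 = (7*I*√222)*(1/250) = 7*I*√222/250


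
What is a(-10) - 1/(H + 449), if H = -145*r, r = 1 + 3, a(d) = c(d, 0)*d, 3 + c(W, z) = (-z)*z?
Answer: 3931/131 ≈ 30.008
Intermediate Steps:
c(W, z) = -3 - z² (c(W, z) = -3 + (-z)*z = -3 - z²)
a(d) = -3*d (a(d) = (-3 - 1*0²)*d = (-3 - 1*0)*d = (-3 + 0)*d = -3*d)
r = 4
H = -580 (H = -145*4 = -580)
a(-10) - 1/(H + 449) = -3*(-10) - 1/(-580 + 449) = 30 - 1/(-131) = 30 - 1*(-1/131) = 30 + 1/131 = 3931/131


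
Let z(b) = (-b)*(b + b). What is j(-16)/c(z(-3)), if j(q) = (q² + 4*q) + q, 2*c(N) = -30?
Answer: -176/15 ≈ -11.733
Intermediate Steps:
z(b) = -2*b² (z(b) = (-b)*(2*b) = -2*b²)
c(N) = -15 (c(N) = (½)*(-30) = -15)
j(q) = q² + 5*q
j(-16)/c(z(-3)) = -16*(5 - 16)/(-15) = -16*(-11)*(-1/15) = 176*(-1/15) = -176/15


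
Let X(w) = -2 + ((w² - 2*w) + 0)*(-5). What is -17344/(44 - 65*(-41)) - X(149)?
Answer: 296664209/2709 ≈ 1.0951e+5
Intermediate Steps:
X(w) = -2 - 5*w² + 10*w (X(w) = -2 + (w² - 2*w)*(-5) = -2 + (-5*w² + 10*w) = -2 - 5*w² + 10*w)
-17344/(44 - 65*(-41)) - X(149) = -17344/(44 - 65*(-41)) - (-2 - 5*149² + 10*149) = -17344/(44 + 2665) - (-2 - 5*22201 + 1490) = -17344/2709 - (-2 - 111005 + 1490) = -17344*1/2709 - 1*(-109517) = -17344/2709 + 109517 = 296664209/2709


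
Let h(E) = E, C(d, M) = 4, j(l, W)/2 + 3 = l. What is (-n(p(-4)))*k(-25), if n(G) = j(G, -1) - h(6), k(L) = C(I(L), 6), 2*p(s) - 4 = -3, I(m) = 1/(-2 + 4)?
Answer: 44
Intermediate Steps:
j(l, W) = -6 + 2*l
I(m) = ½ (I(m) = 1/2 = ½)
p(s) = ½ (p(s) = 2 + (½)*(-3) = 2 - 3/2 = ½)
k(L) = 4
n(G) = -12 + 2*G (n(G) = (-6 + 2*G) - 1*6 = (-6 + 2*G) - 6 = -12 + 2*G)
(-n(p(-4)))*k(-25) = -(-12 + 2*(½))*4 = -(-12 + 1)*4 = -1*(-11)*4 = 11*4 = 44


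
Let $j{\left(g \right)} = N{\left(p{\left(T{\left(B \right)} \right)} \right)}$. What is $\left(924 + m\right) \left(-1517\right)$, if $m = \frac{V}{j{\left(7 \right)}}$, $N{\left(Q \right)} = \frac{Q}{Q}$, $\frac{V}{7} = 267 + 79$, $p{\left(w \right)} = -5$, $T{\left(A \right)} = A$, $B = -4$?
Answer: $-5075882$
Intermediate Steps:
$V = 2422$ ($V = 7 \left(267 + 79\right) = 7 \cdot 346 = 2422$)
$N{\left(Q \right)} = 1$
$j{\left(g \right)} = 1$
$m = 2422$ ($m = \frac{2422}{1} = 2422 \cdot 1 = 2422$)
$\left(924 + m\right) \left(-1517\right) = \left(924 + 2422\right) \left(-1517\right) = 3346 \left(-1517\right) = -5075882$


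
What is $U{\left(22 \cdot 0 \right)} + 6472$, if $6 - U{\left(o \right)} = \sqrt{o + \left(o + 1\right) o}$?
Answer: $6478$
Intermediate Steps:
$U{\left(o \right)} = 6 - \sqrt{o + o \left(1 + o\right)}$ ($U{\left(o \right)} = 6 - \sqrt{o + \left(o + 1\right) o} = 6 - \sqrt{o + \left(1 + o\right) o} = 6 - \sqrt{o + o \left(1 + o\right)}$)
$U{\left(22 \cdot 0 \right)} + 6472 = \left(6 - \sqrt{22 \cdot 0 \left(2 + 22 \cdot 0\right)}\right) + 6472 = \left(6 - \sqrt{0 \left(2 + 0\right)}\right) + 6472 = \left(6 - \sqrt{0 \cdot 2}\right) + 6472 = \left(6 - \sqrt{0}\right) + 6472 = \left(6 - 0\right) + 6472 = \left(6 + 0\right) + 6472 = 6 + 6472 = 6478$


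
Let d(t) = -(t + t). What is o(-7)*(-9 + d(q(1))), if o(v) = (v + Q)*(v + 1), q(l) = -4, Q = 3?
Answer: -24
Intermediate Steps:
o(v) = (1 + v)*(3 + v) (o(v) = (v + 3)*(v + 1) = (3 + v)*(1 + v) = (1 + v)*(3 + v))
d(t) = -2*t
o(-7)*(-9 + d(q(1))) = (3 + (-7)² + 4*(-7))*(-9 - 2*(-4)) = (3 + 49 - 28)*(-9 + 8) = 24*(-1) = -24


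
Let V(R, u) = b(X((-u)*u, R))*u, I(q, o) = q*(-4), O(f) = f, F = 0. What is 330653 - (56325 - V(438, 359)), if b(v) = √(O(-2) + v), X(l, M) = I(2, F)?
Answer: 274328 + 359*I*√10 ≈ 2.7433e+5 + 1135.3*I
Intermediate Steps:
I(q, o) = -4*q
X(l, M) = -8 (X(l, M) = -4*2 = -8)
b(v) = √(-2 + v)
V(R, u) = I*u*√10 (V(R, u) = √(-2 - 8)*u = √(-10)*u = (I*√10)*u = I*u*√10)
330653 - (56325 - V(438, 359)) = 330653 - (56325 - I*359*√10) = 330653 - (56325 - 359*I*√10) = 330653 + (-56325 + 359*I*√10) = 274328 + 359*I*√10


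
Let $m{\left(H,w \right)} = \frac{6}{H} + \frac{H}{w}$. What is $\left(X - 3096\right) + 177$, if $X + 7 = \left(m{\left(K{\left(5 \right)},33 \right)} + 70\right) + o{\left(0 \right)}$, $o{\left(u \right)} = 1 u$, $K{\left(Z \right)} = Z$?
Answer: $- \frac{471017}{165} \approx -2854.6$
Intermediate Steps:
$o{\left(u \right)} = u$
$X = \frac{10618}{165}$ ($X = -7 + \left(\left(\left(\frac{6}{5} + \frac{5}{33}\right) + 70\right) + 0\right) = -7 + \left(\left(\frac{223}{165} + 70\right) + 0\right) = -7 + \left(\frac{11773}{165} + 0\right) = -7 + \frac{11773}{165} = \frac{10618}{165} \approx 64.352$)
$\left(X - 3096\right) + 177 = \left(\frac{10618}{165} - 3096\right) + 177 = - \frac{500222}{165} + 177 = - \frac{471017}{165}$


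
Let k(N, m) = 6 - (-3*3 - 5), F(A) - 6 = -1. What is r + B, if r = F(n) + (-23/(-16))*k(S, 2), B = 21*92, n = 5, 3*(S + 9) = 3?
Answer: 7863/4 ≈ 1965.8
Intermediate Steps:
S = -8 (S = -9 + (⅓)*3 = -9 + 1 = -8)
F(A) = 5 (F(A) = 6 - 1 = 5)
k(N, m) = 20 (k(N, m) = 6 - (-9 - 5) = 6 - 1*(-14) = 6 + 14 = 20)
B = 1932
r = 135/4 (r = 5 - 23/(-16)*20 = 5 - 23*(-1/16)*20 = 5 + (23/16)*20 = 5 + 115/4 = 135/4 ≈ 33.750)
r + B = 135/4 + 1932 = 7863/4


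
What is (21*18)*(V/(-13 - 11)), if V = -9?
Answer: 567/4 ≈ 141.75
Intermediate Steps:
(21*18)*(V/(-13 - 11)) = (21*18)*(-9/(-13 - 11)) = 378*(-9/(-24)) = 378*(-9*(-1/24)) = 378*(3/8) = 567/4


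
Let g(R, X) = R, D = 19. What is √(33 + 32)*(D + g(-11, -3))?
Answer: 8*√65 ≈ 64.498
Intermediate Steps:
√(33 + 32)*(D + g(-11, -3)) = √(33 + 32)*(19 - 11) = √65*8 = 8*√65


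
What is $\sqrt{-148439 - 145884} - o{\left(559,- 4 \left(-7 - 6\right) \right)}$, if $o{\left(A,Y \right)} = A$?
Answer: $-559 + i \sqrt{294323} \approx -559.0 + 542.52 i$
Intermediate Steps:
$\sqrt{-148439 - 145884} - o{\left(559,- 4 \left(-7 - 6\right) \right)} = \sqrt{-148439 - 145884} - 559 = \sqrt{-294323} - 559 = i \sqrt{294323} - 559 = -559 + i \sqrt{294323}$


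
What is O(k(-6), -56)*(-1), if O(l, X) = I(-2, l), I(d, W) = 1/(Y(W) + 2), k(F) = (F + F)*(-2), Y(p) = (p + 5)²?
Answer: -1/843 ≈ -0.0011862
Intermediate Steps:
Y(p) = (5 + p)²
k(F) = -4*F (k(F) = (2*F)*(-2) = -4*F)
I(d, W) = 1/(2 + (5 + W)²) (I(d, W) = 1/((5 + W)² + 2) = 1/(2 + (5 + W)²))
O(l, X) = 1/(2 + (5 + l)²)
O(k(-6), -56)*(-1) = -1/(2 + (5 - 4*(-6))²) = -1/(2 + (5 + 24)²) = -1/(2 + 29²) = -1/(2 + 841) = -1/843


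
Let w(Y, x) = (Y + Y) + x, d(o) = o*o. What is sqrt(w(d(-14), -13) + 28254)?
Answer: sqrt(28633) ≈ 169.21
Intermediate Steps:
d(o) = o**2
w(Y, x) = x + 2*Y (w(Y, x) = 2*Y + x = x + 2*Y)
sqrt(w(d(-14), -13) + 28254) = sqrt((-13 + 2*(-14)**2) + 28254) = sqrt((-13 + 2*196) + 28254) = sqrt((-13 + 392) + 28254) = sqrt(379 + 28254) = sqrt(28633)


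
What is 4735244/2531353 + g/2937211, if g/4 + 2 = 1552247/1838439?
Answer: 25569743264682977504/13669010673723530037 ≈ 1.8706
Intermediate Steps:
g = -8498524/1838439 (g = -8 + 4*(1552247/1838439) = -8 + 6208988/1838439 = -8498524/1838439 ≈ -4.6227)
4735244/2531353 + g/2937211 = 4735244/2531353 - 8498524/1838439/2937211 = 4735244*(1/2531353) - 8498524/1838439*1/2937211 = 4735244/2531353 - 8498524/5399883253629 = 25569743264682977504/13669010673723530037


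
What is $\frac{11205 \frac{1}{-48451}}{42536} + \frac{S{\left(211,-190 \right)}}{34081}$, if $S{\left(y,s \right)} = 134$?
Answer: $\frac{275780295019}{70237932874616} \approx 0.0039264$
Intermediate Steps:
$\frac{11205 \frac{1}{-48451}}{42536} + \frac{S{\left(211,-190 \right)}}{34081} = \frac{11205 \frac{1}{-48451}}{42536} + \frac{134}{34081} = 11205 \left(- \frac{1}{48451}\right) \frac{1}{42536} + 134 \cdot \frac{1}{34081} = \left(- \frac{11205}{48451}\right) \frac{1}{42536} + \frac{134}{34081} = - \frac{11205}{2060911736} + \frac{134}{34081} = \frac{275780295019}{70237932874616}$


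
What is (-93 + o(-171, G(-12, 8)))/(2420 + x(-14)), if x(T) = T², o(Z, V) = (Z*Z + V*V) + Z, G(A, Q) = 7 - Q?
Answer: 14489/1308 ≈ 11.077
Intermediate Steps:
o(Z, V) = Z + V² + Z² (o(Z, V) = (Z² + V²) + Z = (V² + Z²) + Z = Z + V² + Z²)
(-93 + o(-171, G(-12, 8)))/(2420 + x(-14)) = (-93 + (-171 + (7 - 1*8)² + (-171)²))/(2420 + (-14)²) = (-93 + (-171 + (7 - 8)² + 29241))/(2420 + 196) = (-93 + (-171 + (-1)² + 29241))/2616 = (-93 + (-171 + 1 + 29241))*(1/2616) = (-93 + 29071)*(1/2616) = 28978*(1/2616) = 14489/1308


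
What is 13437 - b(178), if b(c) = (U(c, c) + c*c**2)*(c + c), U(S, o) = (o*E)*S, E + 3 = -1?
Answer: -1962620259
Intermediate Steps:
E = -4 (E = -3 - 1 = -4)
U(S, o) = -4*S*o (U(S, o) = (o*(-4))*S = (-4*o)*S = -4*S*o)
b(c) = 2*c*(c**3 - 4*c**2) (b(c) = (-4*c*c + c*c**2)*(c + c) = (-4*c**2 + c**3)*(2*c) = (c**3 - 4*c**2)*(2*c) = 2*c*(c**3 - 4*c**2))
13437 - b(178) = 13437 - 2*178**3*(-4 + 178) = 13437 - 2*5639752*174 = 13437 - 1*1962633696 = 13437 - 1962633696 = -1962620259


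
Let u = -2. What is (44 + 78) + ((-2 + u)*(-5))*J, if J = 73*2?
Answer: 3042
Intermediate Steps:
J = 146
(44 + 78) + ((-2 + u)*(-5))*J = (44 + 78) + ((-2 - 2)*(-5))*146 = 122 - 4*(-5)*146 = 122 + 20*146 = 122 + 2920 = 3042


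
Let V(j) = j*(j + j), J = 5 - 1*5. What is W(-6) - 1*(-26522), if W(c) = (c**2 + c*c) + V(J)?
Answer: 26594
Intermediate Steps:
J = 0 (J = 5 - 5 = 0)
V(j) = 2*j**2 (V(j) = j*(2*j) = 2*j**2)
W(c) = 2*c**2 (W(c) = (c**2 + c*c) + 2*0**2 = (c**2 + c**2) + 2*0 = 2*c**2 + 0 = 2*c**2)
W(-6) - 1*(-26522) = 2*(-6)**2 - 1*(-26522) = 2*36 + 26522 = 72 + 26522 = 26594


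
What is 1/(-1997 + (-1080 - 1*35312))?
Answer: -1/38389 ≈ -2.6049e-5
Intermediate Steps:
1/(-1997 + (-1080 - 1*35312)) = 1/(-1997 + (-1080 - 35312)) = 1/(-1997 - 36392) = 1/(-38389) = -1/38389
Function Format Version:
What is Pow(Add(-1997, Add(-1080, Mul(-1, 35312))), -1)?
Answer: Rational(-1, 38389) ≈ -2.6049e-5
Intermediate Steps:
Pow(Add(-1997, Add(-1080, Mul(-1, 35312))), -1) = Pow(Add(-1997, Add(-1080, -35312)), -1) = Pow(Add(-1997, -36392), -1) = Pow(-38389, -1) = Rational(-1, 38389)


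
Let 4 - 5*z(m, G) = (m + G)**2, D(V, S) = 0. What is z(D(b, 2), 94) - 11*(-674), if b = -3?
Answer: 28238/5 ≈ 5647.6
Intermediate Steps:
z(m, G) = 4/5 - (G + m)**2/5 (z(m, G) = 4/5 - (m + G)**2/5 = 4/5 - (G + m)**2/5)
z(D(b, 2), 94) - 11*(-674) = (4/5 - (94 + 0)**2/5) - 11*(-674) = (4/5 - 1/5*94**2) + 7414 = (4/5 - 1/5*8836) + 7414 = (4/5 - 8836/5) + 7414 = -8832/5 + 7414 = 28238/5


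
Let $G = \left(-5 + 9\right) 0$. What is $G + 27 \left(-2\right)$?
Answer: $-54$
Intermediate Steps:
$G = 0$ ($G = 4 \cdot 0 = 0$)
$G + 27 \left(-2\right) = 0 + 27 \left(-2\right) = 0 - 54 = -54$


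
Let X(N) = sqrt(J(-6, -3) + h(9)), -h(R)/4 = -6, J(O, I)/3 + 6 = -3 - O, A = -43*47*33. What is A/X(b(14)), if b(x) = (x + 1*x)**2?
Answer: -22231*sqrt(15)/5 ≈ -17220.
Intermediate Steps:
A = -66693 (A = -2021*33 = -66693)
J(O, I) = -27 - 3*O (J(O, I) = -18 + 3*(-3 - O) = -18 + (-9 - 3*O) = -27 - 3*O)
h(R) = 24 (h(R) = -4*(-6) = 24)
b(x) = 4*x**2 (b(x) = (x + x)**2 = (2*x)**2 = 4*x**2)
X(N) = sqrt(15) (X(N) = sqrt((-27 - 3*(-6)) + 24) = sqrt((-27 + 18) + 24) = sqrt(-9 + 24) = sqrt(15))
A/X(b(14)) = -66693*sqrt(15)/15 = -22231*sqrt(15)/5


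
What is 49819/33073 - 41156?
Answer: -1361102569/33073 ≈ -41155.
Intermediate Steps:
49819/33073 - 41156 = -1361102569/33073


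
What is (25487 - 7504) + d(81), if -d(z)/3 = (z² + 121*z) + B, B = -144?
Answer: -30671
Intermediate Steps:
d(z) = 432 - 363*z - 3*z² (d(z) = -3*((z² + 121*z) - 144) = -3*(-144 + z² + 121*z) = 432 - 363*z - 3*z²)
(25487 - 7504) + d(81) = (25487 - 7504) + (432 - 363*81 - 3*81²) = 17983 + (432 - 29403 - 3*6561) = 17983 + (432 - 29403 - 19683) = 17983 - 48654 = -30671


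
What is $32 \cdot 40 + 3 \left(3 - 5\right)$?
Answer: $1274$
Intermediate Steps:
$32 \cdot 40 + 3 \left(3 - 5\right) = 1280 + 3 \left(-2\right) = 1280 - 6 = 1274$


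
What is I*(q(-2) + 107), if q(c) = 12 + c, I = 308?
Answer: 36036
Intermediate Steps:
I*(q(-2) + 107) = 308*((12 - 2) + 107) = 308*(10 + 107) = 308*117 = 36036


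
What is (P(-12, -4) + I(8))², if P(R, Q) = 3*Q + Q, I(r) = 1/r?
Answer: 16129/64 ≈ 252.02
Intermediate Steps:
P(R, Q) = 4*Q
(P(-12, -4) + I(8))² = (4*(-4) + 1/8)² = (-16 + ⅛)² = (-127/8)² = 16129/64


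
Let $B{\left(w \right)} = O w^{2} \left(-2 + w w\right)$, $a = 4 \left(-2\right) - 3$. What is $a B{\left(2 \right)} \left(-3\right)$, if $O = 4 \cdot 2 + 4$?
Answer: $3168$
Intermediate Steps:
$a = -11$ ($a = -8 - 3 = -11$)
$O = 12$ ($O = 8 + 4 = 12$)
$B{\left(w \right)} = 12 w^{2} \left(-2 + w^{2}\right)$ ($B{\left(w \right)} = 12 w^{2} \left(-2 + w w\right) = 12 w^{2} \left(-2 + w^{2}\right)$)
$a B{\left(2 \right)} \left(-3\right) = - 11 \cdot 12 \cdot 2^{2} \left(-2 + 2^{2}\right) \left(-3\right) = - 11 \cdot 12 \cdot 4 \left(-2 + 4\right) \left(-3\right) = - 11 \cdot 12 \cdot 4 \cdot 2 \left(-3\right) = \left(-11\right) 96 \left(-3\right) = \left(-1056\right) \left(-3\right) = 3168$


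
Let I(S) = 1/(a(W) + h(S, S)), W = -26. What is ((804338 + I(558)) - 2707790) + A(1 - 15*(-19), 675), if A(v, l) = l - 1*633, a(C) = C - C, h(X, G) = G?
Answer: -1062102779/558 ≈ -1.9034e+6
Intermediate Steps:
a(C) = 0
I(S) = 1/S (I(S) = 1/(0 + S) = 1/S)
A(v, l) = -633 + l (A(v, l) = l - 633 = -633 + l)
((804338 + I(558)) - 2707790) + A(1 - 15*(-19), 675) = ((804338 + 1/558) - 2707790) + (-633 + 675) = ((804338 + 1/558) - 2707790) + 42 = (448820605/558 - 2707790) + 42 = -1062126215/558 + 42 = -1062102779/558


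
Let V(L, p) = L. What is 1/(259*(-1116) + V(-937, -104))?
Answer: -1/289981 ≈ -3.4485e-6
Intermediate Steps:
1/(259*(-1116) + V(-937, -104)) = 1/(259*(-1116) - 937) = 1/(-289044 - 937) = 1/(-289981) = -1/289981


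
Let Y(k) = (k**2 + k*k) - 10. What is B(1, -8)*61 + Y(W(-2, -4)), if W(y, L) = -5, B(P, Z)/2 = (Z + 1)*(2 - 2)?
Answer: 40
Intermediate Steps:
B(P, Z) = 0 (B(P, Z) = 2*((Z + 1)*(2 - 2)) = 2*((1 + Z)*0) = 2*0 = 0)
Y(k) = -10 + 2*k**2 (Y(k) = (k**2 + k**2) - 10 = 2*k**2 - 10 = -10 + 2*k**2)
B(1, -8)*61 + Y(W(-2, -4)) = 0*61 + (-10 + 2*(-5)**2) = 0 + (-10 + 2*25) = 0 + (-10 + 50) = 0 + 40 = 40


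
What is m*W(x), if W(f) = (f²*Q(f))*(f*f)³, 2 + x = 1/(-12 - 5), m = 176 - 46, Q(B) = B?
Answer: -10246033027343750/118587876497 ≈ -86400.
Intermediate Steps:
m = 130
x = -35/17 (x = -2 + 1/(-12 - 5) = -2 + 1/(-17) = -2 - 1/17 = -35/17 ≈ -2.0588)
W(f) = f⁹ (W(f) = (f²*f)*(f*f)³ = f³*(f²)³ = f³*f⁶ = f⁹)
m*W(x) = 130*(-35/17)⁹ = 130*(-78815638671875/118587876497) = -10246033027343750/118587876497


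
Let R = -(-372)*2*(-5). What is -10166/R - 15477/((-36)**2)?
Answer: -616657/66960 ≈ -9.2093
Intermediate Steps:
R = -3720 (R = -(-372)*(-10) = -2*1860 = -3720)
-10166/R - 15477/((-36)**2) = -10166/(-3720) - 15477/((-36)**2) = -10166*(-1/3720) - 15477/1296 = 5083/1860 - 15477*1/1296 = 5083/1860 - 5159/432 = -616657/66960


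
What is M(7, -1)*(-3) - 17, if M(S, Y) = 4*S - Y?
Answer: -104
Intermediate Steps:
M(S, Y) = -Y + 4*S
M(7, -1)*(-3) - 17 = (-1*(-1) + 4*7)*(-3) - 17 = (1 + 28)*(-3) - 17 = 29*(-3) - 17 = -87 - 17 = -104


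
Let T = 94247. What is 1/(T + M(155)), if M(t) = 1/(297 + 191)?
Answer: 488/45992537 ≈ 1.0610e-5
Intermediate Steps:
M(t) = 1/488
1/(T + M(155)) = 1/(94247 + 1/488) = 1/(45992537/488) = 488/45992537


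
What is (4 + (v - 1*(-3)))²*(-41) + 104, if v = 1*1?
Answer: -2520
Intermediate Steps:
v = 1
(4 + (v - 1*(-3)))²*(-41) + 104 = (4 + (1 - 1*(-3)))²*(-41) + 104 = (4 + (1 + 3))²*(-41) + 104 = (4 + 4)²*(-41) + 104 = 8²*(-41) + 104 = 64*(-41) + 104 = -2624 + 104 = -2520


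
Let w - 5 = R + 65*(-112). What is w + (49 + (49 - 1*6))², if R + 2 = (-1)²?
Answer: 1188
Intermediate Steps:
R = -1 (R = -2 + (-1)² = -2 + 1 = -1)
w = -7276 (w = 5 + (-1 + 65*(-112)) = 5 + (-1 - 7280) = 5 - 7281 = -7276)
w + (49 + (49 - 1*6))² = -7276 + (49 + (49 - 1*6))² = -7276 + (49 + (49 - 6))² = -7276 + (49 + 43)² = -7276 + 92² = -7276 + 8464 = 1188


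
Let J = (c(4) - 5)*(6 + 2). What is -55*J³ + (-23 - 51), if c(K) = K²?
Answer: -37481034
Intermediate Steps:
J = 88 (J = (4² - 5)*(6 + 2) = (16 - 5)*8 = 11*8 = 88)
-55*J³ + (-23 - 51) = -55*88³ + (-23 - 51) = -55*681472 - 74 = -37480960 - 74 = -37481034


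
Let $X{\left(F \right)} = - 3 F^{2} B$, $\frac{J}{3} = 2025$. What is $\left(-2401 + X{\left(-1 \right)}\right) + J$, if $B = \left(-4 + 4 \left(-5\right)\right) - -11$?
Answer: $3713$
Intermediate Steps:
$J = 6075$ ($J = 3 \cdot 2025 = 6075$)
$B = -13$ ($B = \left(-4 - 20\right) + 11 = -24 + 11 = -13$)
$X{\left(F \right)} = 39 F^{2}$ ($X{\left(F \right)} = - 3 F^{2} \left(-13\right) = 39 F^{2}$)
$\left(-2401 + X{\left(-1 \right)}\right) + J = \left(-2401 + 39 \left(-1\right)^{2}\right) + 6075 = \left(-2401 + 39 \cdot 1\right) + 6075 = \left(-2401 + 39\right) + 6075 = -2362 + 6075 = 3713$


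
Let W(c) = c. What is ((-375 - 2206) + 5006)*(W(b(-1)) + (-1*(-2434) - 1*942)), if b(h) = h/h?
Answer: 3620525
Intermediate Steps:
b(h) = 1
((-375 - 2206) + 5006)*(W(b(-1)) + (-1*(-2434) - 1*942)) = ((-375 - 2206) + 5006)*(1 + (-1*(-2434) - 1*942)) = (-2581 + 5006)*(1 + (2434 - 942)) = 2425*(1 + 1492) = 2425*1493 = 3620525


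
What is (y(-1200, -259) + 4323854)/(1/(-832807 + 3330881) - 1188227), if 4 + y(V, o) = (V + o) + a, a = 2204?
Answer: -10803158330030/2968278974797 ≈ -3.6395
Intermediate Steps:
y(V, o) = 2200 + V + o (y(V, o) = -4 + ((V + o) + 2204) = -4 + (2204 + V + o) = 2200 + V + o)
(y(-1200, -259) + 4323854)/(1/(-832807 + 3330881) - 1188227) = ((2200 - 1200 - 259) + 4323854)/(1/(-832807 + 3330881) - 1188227) = (741 + 4323854)/(1/2498074 - 1188227) = 4324595/(1/2498074 - 1188227) = 4324595/(-2968278974797/2498074) = 4324595*(-2498074/2968278974797) = -10803158330030/2968278974797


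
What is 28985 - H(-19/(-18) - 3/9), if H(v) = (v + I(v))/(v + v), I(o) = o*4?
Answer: 57965/2 ≈ 28983.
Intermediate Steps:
I(o) = 4*o
H(v) = 5/2 (H(v) = (v + 4*v)/(v + v) = (5*v)/((2*v)) = (5*v)*(1/(2*v)) = 5/2)
28985 - H(-19/(-18) - 3/9) = 28985 - 1*5/2 = 28985 - 5/2 = 57965/2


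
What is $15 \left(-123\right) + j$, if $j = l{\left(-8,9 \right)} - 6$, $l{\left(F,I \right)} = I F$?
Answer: $-1923$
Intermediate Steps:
$l{\left(F,I \right)} = F I$
$j = -78$ ($j = \left(-8\right) 9 - 6 = -72 - 6 = -78$)
$15 \left(-123\right) + j = 15 \left(-123\right) - 78 = -1845 - 78 = -1923$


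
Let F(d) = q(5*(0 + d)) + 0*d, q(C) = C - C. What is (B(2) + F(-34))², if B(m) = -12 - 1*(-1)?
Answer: 121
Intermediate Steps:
B(m) = -11 (B(m) = -12 + 1 = -11)
q(C) = 0
F(d) = 0 (F(d) = 0 + 0*d = 0 + 0 = 0)
(B(2) + F(-34))² = (-11 + 0)² = (-11)² = 121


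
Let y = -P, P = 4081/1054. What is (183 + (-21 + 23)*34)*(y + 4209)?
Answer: 1112483455/1054 ≈ 1.0555e+6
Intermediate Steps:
P = 4081/1054 (P = 4081*(1/1054) = 4081/1054 ≈ 3.8719)
y = -4081/1054 (y = -1*4081/1054 = -4081/1054 ≈ -3.8719)
(183 + (-21 + 23)*34)*(y + 4209) = (183 + (-21 + 23)*34)*(-4081/1054 + 4209) = (183 + 2*34)*(4432205/1054) = (183 + 68)*(4432205/1054) = 251*(4432205/1054) = 1112483455/1054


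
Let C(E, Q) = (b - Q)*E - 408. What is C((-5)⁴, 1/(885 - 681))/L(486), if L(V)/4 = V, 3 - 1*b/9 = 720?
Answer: -822841357/396576 ≈ -2074.9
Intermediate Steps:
b = -6453 (b = 27 - 9*720 = 27 - 6480 = -6453)
L(V) = 4*V
C(E, Q) = -408 + E*(-6453 - Q) (C(E, Q) = (-6453 - Q)*E - 408 = E*(-6453 - Q) - 408 = -408 + E*(-6453 - Q))
C((-5)⁴, 1/(885 - 681))/L(486) = (-408 - 6453*(-5)⁴ - 1*(-5)⁴/(885 - 681))/((4*486)) = (-408 - 6453*625 - 1*625/204)/1944 = (-408 - 4033125 - 1*625*1/204)*(1/1944) = (-408 - 4033125 - 625/204)*(1/1944) = -822841357/204*1/1944 = -822841357/396576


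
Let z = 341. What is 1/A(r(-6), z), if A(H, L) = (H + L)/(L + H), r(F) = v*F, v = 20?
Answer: 1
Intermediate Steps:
r(F) = 20*F
A(H, L) = 1 (A(H, L) = (H + L)/(H + L) = 1)
1/A(r(-6), z) = 1/1 = 1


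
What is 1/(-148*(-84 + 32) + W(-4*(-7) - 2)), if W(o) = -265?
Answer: 1/7431 ≈ 0.00013457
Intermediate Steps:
1/(-148*(-84 + 32) + W(-4*(-7) - 2)) = 1/(-148*(-84 + 32) - 265) = 1/(-148*(-52) - 265) = 1/(7696 - 265) = 1/7431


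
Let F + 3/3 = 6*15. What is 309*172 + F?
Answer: 53237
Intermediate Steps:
F = 89 (F = -1 + 6*15 = -1 + 90 = 89)
309*172 + F = 309*172 + 89 = 53148 + 89 = 53237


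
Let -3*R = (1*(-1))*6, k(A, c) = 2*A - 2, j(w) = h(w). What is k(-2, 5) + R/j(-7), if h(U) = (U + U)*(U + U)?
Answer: -587/98 ≈ -5.9898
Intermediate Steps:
h(U) = 4*U² (h(U) = (2*U)*(2*U) = 4*U²)
j(w) = 4*w²
k(A, c) = -2 + 2*A
R = 2 (R = -1*(-1)*6/3 = -(-1)*6/3 = -⅓*(-6) = 2)
k(-2, 5) + R/j(-7) = (-2 + 2*(-2)) + 2/(4*(-7)²) = (-2 - 4) + 2/(4*49) = -6 + 2/196 = -6 + (1/196)*2 = -6 + 1/98 = -587/98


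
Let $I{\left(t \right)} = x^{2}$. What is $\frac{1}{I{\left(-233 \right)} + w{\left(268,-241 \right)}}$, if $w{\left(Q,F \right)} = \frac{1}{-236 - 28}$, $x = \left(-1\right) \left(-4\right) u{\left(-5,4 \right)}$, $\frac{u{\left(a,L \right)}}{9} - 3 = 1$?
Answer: $\frac{264}{5474303} \approx 4.8225 \cdot 10^{-5}$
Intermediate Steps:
$u{\left(a,L \right)} = 36$ ($u{\left(a,L \right)} = 27 + 9 \cdot 1 = 27 + 9 = 36$)
$x = 144$ ($x = \left(-1\right) \left(-4\right) 36 = 4 \cdot 36 = 144$)
$w{\left(Q,F \right)} = - \frac{1}{264}$ ($w{\left(Q,F \right)} = \frac{1}{-264} = - \frac{1}{264}$)
$I{\left(t \right)} = 20736$ ($I{\left(t \right)} = 144^{2} = 20736$)
$\frac{1}{I{\left(-233 \right)} + w{\left(268,-241 \right)}} = \frac{1}{20736 - \frac{1}{264}} = \frac{1}{\frac{5474303}{264}} = \frac{264}{5474303}$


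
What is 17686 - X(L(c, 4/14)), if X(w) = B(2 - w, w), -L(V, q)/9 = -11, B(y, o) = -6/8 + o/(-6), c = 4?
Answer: 70813/4 ≈ 17703.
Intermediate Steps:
B(y, o) = -¾ - o/6 (B(y, o) = -6*⅛ + o*(-⅙) = -¾ - o/6)
L(V, q) = 99 (L(V, q) = -9*(-11) = 99)
X(w) = -¾ - w/6
17686 - X(L(c, 4/14)) = 17686 - (-¾ - ⅙*99) = 17686 - (-¾ - 33/2) = 17686 - 1*(-69/4) = 17686 + 69/4 = 70813/4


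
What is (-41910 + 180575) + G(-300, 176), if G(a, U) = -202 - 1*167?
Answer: 138296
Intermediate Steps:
G(a, U) = -369 (G(a, U) = -202 - 167 = -369)
(-41910 + 180575) + G(-300, 176) = (-41910 + 180575) - 369 = 138665 - 369 = 138296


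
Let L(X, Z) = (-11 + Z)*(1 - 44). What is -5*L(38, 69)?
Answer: 12470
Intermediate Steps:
L(X, Z) = 473 - 43*Z (L(X, Z) = (-11 + Z)*(-43) = 473 - 43*Z)
-5*L(38, 69) = -5*(473 - 43*69) = -5*(473 - 2967) = -5*(-2494) = 12470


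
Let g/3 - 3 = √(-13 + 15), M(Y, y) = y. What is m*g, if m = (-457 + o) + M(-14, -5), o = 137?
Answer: -2925 - 975*√2 ≈ -4303.9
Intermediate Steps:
g = 9 + 3*√2 (g = 9 + 3*√(-13 + 15) = 9 + 3*√2 ≈ 13.243)
m = -325 (m = (-457 + 137) - 5 = -320 - 5 = -325)
m*g = -325*(9 + 3*√2) = -2925 - 975*√2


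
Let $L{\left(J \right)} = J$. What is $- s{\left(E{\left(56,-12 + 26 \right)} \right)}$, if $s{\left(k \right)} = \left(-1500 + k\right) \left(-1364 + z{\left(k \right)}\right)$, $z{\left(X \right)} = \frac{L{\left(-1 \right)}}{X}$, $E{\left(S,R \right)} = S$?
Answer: $- \frac{27574985}{14} \approx -1.9696 \cdot 10^{6}$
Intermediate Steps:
$z{\left(X \right)} = - \frac{1}{X}$
$s{\left(k \right)} = \left(-1500 + k\right) \left(-1364 - \frac{1}{k}\right)$
$- s{\left(E{\left(56,-12 + 26 \right)} \right)} = - (2045999 - 76384 + \frac{1500}{56}) = - (2045999 - 76384 + 1500 \cdot \frac{1}{56}) = - (2045999 - 76384 + \frac{375}{14}) = \left(-1\right) \frac{27574985}{14} = - \frac{27574985}{14}$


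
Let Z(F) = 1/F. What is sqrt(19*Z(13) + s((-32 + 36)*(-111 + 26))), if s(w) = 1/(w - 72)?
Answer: sqrt(10464285)/2678 ≈ 1.2079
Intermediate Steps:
s(w) = 1/(-72 + w)
sqrt(19*Z(13) + s((-32 + 36)*(-111 + 26))) = sqrt(19/13 + 1/(-72 + (-32 + 36)*(-111 + 26))) = sqrt(19*(1/13) + 1/(-72 + 4*(-85))) = sqrt(19/13 + 1/(-72 - 340)) = sqrt(19/13 + 1/(-412)) = sqrt(19/13 - 1/412) = sqrt(7815/5356) = sqrt(10464285)/2678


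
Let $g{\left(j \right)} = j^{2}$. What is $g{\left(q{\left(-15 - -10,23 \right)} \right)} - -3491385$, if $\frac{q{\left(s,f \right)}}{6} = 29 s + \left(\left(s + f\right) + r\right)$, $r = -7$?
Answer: $4137801$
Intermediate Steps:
$q{\left(s,f \right)} = -42 + 6 f + 180 s$ ($q{\left(s,f \right)} = 6 \left(29 s - \left(7 - f - s\right)\right) = 6 \left(29 s + \left(-7 + f + s\right)\right) = 6 \left(-7 + f + 30 s\right) = -42 + 6 f + 180 s$)
$g{\left(q{\left(-15 - -10,23 \right)} \right)} - -3491385 = \left(-42 + 6 \cdot 23 + 180 \left(-15 - -10\right)\right)^{2} - -3491385 = \left(-42 + 138 + 180 \left(-15 + 10\right)\right)^{2} + 3491385 = \left(-42 + 138 + 180 \left(-5\right)\right)^{2} + 3491385 = \left(-42 + 138 - 900\right)^{2} + 3491385 = \left(-804\right)^{2} + 3491385 = 646416 + 3491385 = 4137801$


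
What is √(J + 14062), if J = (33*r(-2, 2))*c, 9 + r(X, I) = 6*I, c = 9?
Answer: √14953 ≈ 122.28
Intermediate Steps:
r(X, I) = -9 + 6*I
J = 891 (J = (33*(-9 + 6*2))*9 = (33*(-9 + 12))*9 = (33*3)*9 = 99*9 = 891)
√(J + 14062) = √(891 + 14062) = √14953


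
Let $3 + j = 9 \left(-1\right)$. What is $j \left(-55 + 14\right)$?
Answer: $492$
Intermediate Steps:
$j = -12$ ($j = -3 + 9 \left(-1\right) = -3 - 9 = -12$)
$j \left(-55 + 14\right) = - 12 \left(-55 + 14\right) = \left(-12\right) \left(-41\right) = 492$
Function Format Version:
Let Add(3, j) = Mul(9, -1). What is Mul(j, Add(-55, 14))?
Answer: 492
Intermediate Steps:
j = -12 (j = Add(-3, Mul(9, -1)) = Add(-3, -9) = -12)
Mul(j, Add(-55, 14)) = Mul(-12, Add(-55, 14)) = Mul(-12, -41) = 492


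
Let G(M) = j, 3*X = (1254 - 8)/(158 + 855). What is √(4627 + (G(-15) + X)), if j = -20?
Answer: √42551831841/3039 ≈ 67.878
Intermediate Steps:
X = 1246/3039 (X = ((1254 - 8)/(158 + 855))/3 = (1246/1013)/3 = (1246*(1/1013))/3 = (⅓)*(1246/1013) = 1246/3039 ≈ 0.41000)
G(M) = -20
√(4627 + (G(-15) + X)) = √(4627 + (-20 + 1246/3039)) = √(4627 - 59534/3039) = √(14001919/3039) = √42551831841/3039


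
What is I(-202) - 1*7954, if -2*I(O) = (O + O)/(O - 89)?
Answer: -2314816/291 ≈ -7954.7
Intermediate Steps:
I(O) = -O/(-89 + O) (I(O) = -(O + O)/(2*(O - 89)) = -2*O/(2*(-89 + O)) = -O/(-89 + O))
I(-202) - 1*7954 = -1*(-202)/(-89 - 202) - 1*7954 = -1*(-202)/(-291) - 7954 = -1*(-202)*(-1/291) - 7954 = -202/291 - 7954 = -2314816/291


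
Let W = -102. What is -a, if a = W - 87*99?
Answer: 8715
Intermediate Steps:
a = -8715 (a = -102 - 87*99 = -102 - 8613 = -8715)
-a = -1*(-8715) = 8715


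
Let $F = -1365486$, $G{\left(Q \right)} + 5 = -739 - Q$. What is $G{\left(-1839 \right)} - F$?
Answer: $1366581$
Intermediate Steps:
$G{\left(Q \right)} = -744 - Q$ ($G{\left(Q \right)} = -5 - \left(739 + Q\right) = -744 - Q$)
$G{\left(-1839 \right)} - F = \left(-744 - -1839\right) - -1365486 = \left(-744 + 1839\right) + 1365486 = 1095 + 1365486 = 1366581$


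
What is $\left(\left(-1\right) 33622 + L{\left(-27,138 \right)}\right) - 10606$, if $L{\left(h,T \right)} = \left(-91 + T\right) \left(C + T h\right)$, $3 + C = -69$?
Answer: $-222734$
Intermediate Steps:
$C = -72$ ($C = -3 - 69 = -72$)
$L{\left(h,T \right)} = \left(-91 + T\right) \left(-72 + T h\right)$
$\left(\left(-1\right) 33622 + L{\left(-27,138 \right)}\right) - 10606 = \left(\left(-1\right) 33622 - \left(3384 - 339066 + 514188\right)\right) - 10606 = \left(-33622 + \left(6552 - 9936 - 514188 + 339066\right)\right) - 10606 = \left(-33622 - 178506\right) - 10606 = -212128 - 10606 = -222734$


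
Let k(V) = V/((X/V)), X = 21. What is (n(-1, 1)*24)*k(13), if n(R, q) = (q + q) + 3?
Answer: 6760/7 ≈ 965.71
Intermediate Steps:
k(V) = V²/21 (k(V) = V/((21/V)) = V*(V/21) = V²/21)
n(R, q) = 3 + 2*q (n(R, q) = 2*q + 3 = 3 + 2*q)
(n(-1, 1)*24)*k(13) = ((3 + 2*1)*24)*((1/21)*13²) = ((3 + 2)*24)*((1/21)*169) = (5*24)*(169/21) = 120*(169/21) = 6760/7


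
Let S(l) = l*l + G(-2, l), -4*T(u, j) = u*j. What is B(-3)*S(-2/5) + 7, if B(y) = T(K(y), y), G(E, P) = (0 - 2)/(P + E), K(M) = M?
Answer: 953/200 ≈ 4.7650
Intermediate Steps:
G(E, P) = -2/(E + P)
T(u, j) = -j*u/4 (T(u, j) = -u*j/4 = -j*u/4)
B(y) = -y²/4 (B(y) = -y*y/4 = -y²/4)
S(l) = l² - 2/(-2 + l) (S(l) = l*l - 2/(-2 + l) = l² - 2/(-2 + l))
B(-3)*S(-2/5) + 7 = (-¼*(-3)²)*((-2 + (-2/5)²*(-2 - 2/5))/(-2 - 2/5)) + 7 = (-¼*9)*((-2 + (-2*⅕)²*(-2 - 2*⅕))/(-2 - 2*⅕)) + 7 = -9*(-2 + (-⅖)²*(-2 - ⅖))/(4*(-2 - ⅖)) + 7 = -9*(-2 + (4/25)*(-12/5))/(4*(-12/5)) + 7 = -(-15)*(-2 - 48/125)/16 + 7 = -(-15)*(-298)/(16*125) + 7 = -9/4*149/150 + 7 = -447/200 + 7 = 953/200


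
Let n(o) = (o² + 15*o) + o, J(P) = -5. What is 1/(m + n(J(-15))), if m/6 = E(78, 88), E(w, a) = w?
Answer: 1/413 ≈ 0.0024213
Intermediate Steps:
m = 468 (m = 6*78 = 468)
n(o) = o² + 16*o
1/(m + n(J(-15))) = 1/(468 - 5*(16 - 5)) = 1/(468 - 5*11) = 1/(468 - 55) = 1/413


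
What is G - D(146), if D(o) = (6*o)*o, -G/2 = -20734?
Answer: -86428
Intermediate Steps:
G = 41468 (G = -2*(-20734) = 41468)
D(o) = 6*o²
G - D(146) = 41468 - 6*146² = 41468 - 6*21316 = 41468 - 1*127896 = 41468 - 127896 = -86428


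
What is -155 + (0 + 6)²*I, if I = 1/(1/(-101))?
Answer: -3791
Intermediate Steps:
I = -101 (I = 1/(-1/101) = -101)
-155 + (0 + 6)²*I = -155 + (0 + 6)²*(-101) = -155 + 6²*(-101) = -155 + 36*(-101) = -155 - 3636 = -3791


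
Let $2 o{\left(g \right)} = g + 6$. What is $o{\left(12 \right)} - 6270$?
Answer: $-6261$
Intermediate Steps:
$o{\left(g \right)} = 3 + \frac{g}{2}$ ($o{\left(g \right)} = \frac{g + 6}{2} = \frac{6 + g}{2} = 3 + \frac{g}{2}$)
$o{\left(12 \right)} - 6270 = \left(3 + \frac{1}{2} \cdot 12\right) - 6270 = \left(3 + 6\right) - 6270 = 9 - 6270 = -6261$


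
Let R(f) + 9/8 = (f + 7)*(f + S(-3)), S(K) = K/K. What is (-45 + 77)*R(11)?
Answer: 6876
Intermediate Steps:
S(K) = 1
R(f) = -9/8 + (1 + f)*(7 + f) (R(f) = -9/8 + (f + 7)*(f + 1) = -9/8 + (7 + f)*(1 + f) = -9/8 + (1 + f)*(7 + f))
(-45 + 77)*R(11) = (-45 + 77)*(47/8 + 11² + 8*11) = 32*(47/8 + 121 + 88) = 32*(1719/8) = 6876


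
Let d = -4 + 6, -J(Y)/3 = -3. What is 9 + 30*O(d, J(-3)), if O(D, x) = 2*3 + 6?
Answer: 369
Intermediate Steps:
J(Y) = 9 (J(Y) = -3*(-3) = 9)
d = 2
O(D, x) = 12 (O(D, x) = 6 + 6 = 12)
9 + 30*O(d, J(-3)) = 9 + 30*12 = 9 + 360 = 369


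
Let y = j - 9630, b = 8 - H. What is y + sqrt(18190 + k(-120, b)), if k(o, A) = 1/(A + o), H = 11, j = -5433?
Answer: -15063 + sqrt(275196387)/123 ≈ -14928.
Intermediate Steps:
b = -3 (b = 8 - 1*11 = 8 - 11 = -3)
y = -15063 (y = -5433 - 9630 = -15063)
y + sqrt(18190 + k(-120, b)) = -15063 + sqrt(18190 + 1/(-3 - 120)) = -15063 + sqrt(18190 + 1/(-123)) = -15063 + sqrt(18190 - 1/123) = -15063 + sqrt(2237369/123) = -15063 + sqrt(275196387)/123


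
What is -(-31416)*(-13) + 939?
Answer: -407469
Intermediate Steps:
-(-31416)*(-13) + 939 = -924*442 + 939 = -408408 + 939 = -407469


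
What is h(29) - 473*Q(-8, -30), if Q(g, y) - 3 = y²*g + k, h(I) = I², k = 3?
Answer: 3403603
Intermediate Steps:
Q(g, y) = 6 + g*y² (Q(g, y) = 3 + (y²*g + 3) = 3 + (g*y² + 3) = 3 + (3 + g*y²) = 6 + g*y²)
h(29) - 473*Q(-8, -30) = 29² - 473*(6 - 8*(-30)²) = 841 - 473*(6 - 8*900) = 841 - 473*(6 - 7200) = 841 - 473*(-7194) = 841 + 3402762 = 3403603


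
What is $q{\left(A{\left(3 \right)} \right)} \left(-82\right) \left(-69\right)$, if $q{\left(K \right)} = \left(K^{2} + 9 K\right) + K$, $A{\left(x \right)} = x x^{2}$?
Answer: $5652342$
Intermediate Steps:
$A{\left(x \right)} = x^{3}$
$q{\left(K \right)} = K^{2} + 10 K$
$q{\left(A{\left(3 \right)} \right)} \left(-82\right) \left(-69\right) = 3^{3} \left(10 + 3^{3}\right) \left(-82\right) \left(-69\right) = 27 \left(10 + 27\right) \left(-82\right) \left(-69\right) = 27 \cdot 37 \left(-82\right) \left(-69\right) = 999 \left(-82\right) \left(-69\right) = \left(-81918\right) \left(-69\right) = 5652342$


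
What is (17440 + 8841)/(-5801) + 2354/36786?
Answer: -476558656/106697793 ≈ -4.4664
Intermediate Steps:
(17440 + 8841)/(-5801) + 2354/36786 = 26281*(-1/5801) + 2354*(1/36786) = -26281/5801 + 1177/18393 = -476558656/106697793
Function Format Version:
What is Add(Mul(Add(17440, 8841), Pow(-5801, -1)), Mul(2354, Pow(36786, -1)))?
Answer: Rational(-476558656, 106697793) ≈ -4.4664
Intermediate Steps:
Add(Mul(Add(17440, 8841), Pow(-5801, -1)), Mul(2354, Pow(36786, -1))) = Add(Mul(26281, Rational(-1, 5801)), Mul(2354, Rational(1, 36786))) = Add(Rational(-26281, 5801), Rational(1177, 18393)) = Rational(-476558656, 106697793)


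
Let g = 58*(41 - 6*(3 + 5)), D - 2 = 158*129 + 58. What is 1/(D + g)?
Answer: 1/20036 ≈ 4.9910e-5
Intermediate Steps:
D = 20442 (D = 2 + (158*129 + 58) = 2 + (20382 + 58) = 2 + 20440 = 20442)
g = -406 (g = 58*(41 - 6*8) = 58*(41 - 48) = 58*(-7) = -406)
1/(D + g) = 1/(20442 - 406) = 1/20036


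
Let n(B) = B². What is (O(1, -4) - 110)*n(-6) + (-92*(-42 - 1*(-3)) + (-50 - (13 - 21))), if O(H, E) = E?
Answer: -558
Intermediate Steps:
(O(1, -4) - 110)*n(-6) + (-92*(-42 - 1*(-3)) + (-50 - (13 - 21))) = (-4 - 110)*(-6)² + (-92*(-42 - 1*(-3)) + (-50 - (13 - 21))) = -114*36 + (-92*(-42 + 3) + (-50 - 1*(-8))) = -4104 + (-92*(-39) + (-50 + 8)) = -4104 + (3588 - 42) = -4104 + 3546 = -558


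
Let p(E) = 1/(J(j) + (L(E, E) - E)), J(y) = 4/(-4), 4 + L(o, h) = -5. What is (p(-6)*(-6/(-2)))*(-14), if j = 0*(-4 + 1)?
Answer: 21/2 ≈ 10.500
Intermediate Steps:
j = 0 (j = 0*(-3) = 0)
L(o, h) = -9 (L(o, h) = -4 - 5 = -9)
J(y) = -1 (J(y) = 4*(-¼) = -1)
p(E) = 1/(-10 - E) (p(E) = 1/(-1 + (-9 - E)) = 1/(-10 - E))
(p(-6)*(-6/(-2)))*(-14) = ((-1/(10 - 6))*(-6/(-2)))*(-14) = ((-1/4)*(-6*(-½)))*(-14) = (-1*¼*3)*(-14) = -¼*3*(-14) = -¾*(-14) = 21/2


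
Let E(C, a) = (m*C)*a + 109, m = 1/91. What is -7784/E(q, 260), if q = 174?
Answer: -54488/4243 ≈ -12.842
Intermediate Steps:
m = 1/91 ≈ 0.010989
E(C, a) = 109 + C*a/91 (E(C, a) = (C/91)*a + 109 = C*a/91 + 109 = 109 + C*a/91)
-7784/E(q, 260) = -7784/(109 + (1/91)*174*260) = -7784/(109 + 3480/7) = -7784/4243/7 = -7784*7/4243 = -54488/4243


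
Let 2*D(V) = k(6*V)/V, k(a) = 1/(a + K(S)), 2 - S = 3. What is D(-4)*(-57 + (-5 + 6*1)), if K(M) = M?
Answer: -7/25 ≈ -0.28000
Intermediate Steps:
S = -1 (S = 2 - 1*3 = 2 - 3 = -1)
k(a) = 1/(-1 + a) (k(a) = 1/(a - 1) = 1/(-1 + a))
D(V) = 1/(2*V*(-1 + 6*V)) (D(V) = (1/((-1 + 6*V)*V))/2 = (1/(V*(-1 + 6*V)))/2 = 1/(2*V*(-1 + 6*V)))
D(-4)*(-57 + (-5 + 6*1)) = ((½)/(-4*(-1 + 6*(-4))))*(-57 + (-5 + 6*1)) = ((½)*(-¼)/(-1 - 24))*(-57 + (-5 + 6)) = ((½)*(-¼)/(-25))*(-57 + 1) = ((½)*(-¼)*(-1/25))*(-56) = (1/200)*(-56) = -7/25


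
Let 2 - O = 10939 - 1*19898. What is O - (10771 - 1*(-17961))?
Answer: -19771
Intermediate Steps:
O = 8961 (O = 2 - (10939 - 1*19898) = 2 - (10939 - 19898) = 2 - 1*(-8959) = 2 + 8959 = 8961)
O - (10771 - 1*(-17961)) = 8961 - (10771 - 1*(-17961)) = 8961 - (10771 + 17961) = 8961 - 1*28732 = 8961 - 28732 = -19771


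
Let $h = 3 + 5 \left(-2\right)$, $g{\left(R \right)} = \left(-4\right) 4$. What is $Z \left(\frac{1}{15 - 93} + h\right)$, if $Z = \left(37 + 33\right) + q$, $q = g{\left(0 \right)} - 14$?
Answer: $- \frac{10940}{39} \approx -280.51$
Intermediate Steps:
$g{\left(R \right)} = -16$
$q = -30$ ($q = -16 - 14 = -30$)
$h = -7$ ($h = 3 - 10 = -7$)
$Z = 40$ ($Z = \left(37 + 33\right) - 30 = 70 - 30 = 40$)
$Z \left(\frac{1}{15 - 93} + h\right) = 40 \left(\frac{1}{15 - 93} - 7\right) = 40 \left(\frac{1}{-78} - 7\right) = 40 \left(- \frac{1}{78} - 7\right) = 40 \left(- \frac{547}{78}\right) = - \frac{10940}{39}$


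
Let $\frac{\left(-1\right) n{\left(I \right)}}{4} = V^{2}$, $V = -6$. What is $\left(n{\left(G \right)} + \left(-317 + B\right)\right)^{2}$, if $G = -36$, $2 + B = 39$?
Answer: $179776$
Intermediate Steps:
$B = 37$ ($B = -2 + 39 = 37$)
$n{\left(I \right)} = -144$ ($n{\left(I \right)} = - 4 \left(-6\right)^{2} = \left(-4\right) 36 = -144$)
$\left(n{\left(G \right)} + \left(-317 + B\right)\right)^{2} = \left(-144 + \left(-317 + 37\right)\right)^{2} = \left(-144 - 280\right)^{2} = \left(-424\right)^{2} = 179776$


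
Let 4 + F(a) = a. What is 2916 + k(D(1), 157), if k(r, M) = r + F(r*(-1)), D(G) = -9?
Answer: 2912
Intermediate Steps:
F(a) = -4 + a
k(r, M) = -4 (k(r, M) = r + (-4 + r*(-1)) = r + (-4 - r) = -4)
2916 + k(D(1), 157) = 2916 - 4 = 2912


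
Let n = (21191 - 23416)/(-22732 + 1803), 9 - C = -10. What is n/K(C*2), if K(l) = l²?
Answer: 2225/30221476 ≈ 7.3623e-5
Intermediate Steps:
C = 19 (C = 9 - 1*(-10) = 9 + 10 = 19)
n = 2225/20929 (n = -2225/(-20929) = -2225*(-1/20929) = 2225/20929 ≈ 0.10631)
n/K(C*2) = 2225/(20929*((19*2)²)) = 2225/(20929*(38²)) = (2225/20929)/1444 = (2225/20929)*(1/1444) = 2225/30221476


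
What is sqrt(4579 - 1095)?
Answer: 2*sqrt(871) ≈ 59.025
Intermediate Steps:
sqrt(4579 - 1095) = sqrt(3484) = 2*sqrt(871)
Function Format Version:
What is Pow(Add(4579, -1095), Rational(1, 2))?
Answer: Mul(2, Pow(871, Rational(1, 2))) ≈ 59.025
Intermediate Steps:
Pow(Add(4579, -1095), Rational(1, 2)) = Pow(3484, Rational(1, 2)) = Mul(2, Pow(871, Rational(1, 2)))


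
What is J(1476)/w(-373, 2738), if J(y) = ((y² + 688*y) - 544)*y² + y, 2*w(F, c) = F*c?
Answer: -6957326028996/510637 ≈ -1.3625e+7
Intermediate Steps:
w(F, c) = F*c/2 (w(F, c) = (F*c)/2 = F*c/2)
J(y) = y + y²*(-544 + y² + 688*y) (J(y) = (-544 + y² + 688*y)*y² + y = y²*(-544 + y² + 688*y) + y = y + y²*(-544 + y² + 688*y))
J(1476)/w(-373, 2738) = (1476*(1 + 1476³ - 544*1476 + 688*1476²))/(((½)*(-373)*2738)) = (1476*(1 + 3215578176 - 802944 + 688*2178576))/(-510637) = (1476*(1 + 3215578176 - 802944 + 1498860288))*(-1/510637) = (1476*4713635521)*(-1/510637) = 6957326028996*(-1/510637) = -6957326028996/510637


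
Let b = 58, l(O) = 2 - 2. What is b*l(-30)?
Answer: 0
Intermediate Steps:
l(O) = 0
b*l(-30) = 58*0 = 0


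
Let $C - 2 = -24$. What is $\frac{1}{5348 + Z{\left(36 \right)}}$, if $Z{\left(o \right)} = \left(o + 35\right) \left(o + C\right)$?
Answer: $\frac{1}{6342} \approx 0.00015768$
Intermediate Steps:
$C = -22$ ($C = 2 - 24 = -22$)
$Z{\left(o \right)} = \left(-22 + o\right) \left(35 + o\right)$ ($Z{\left(o \right)} = \left(o + 35\right) \left(o - 22\right) = \left(35 + o\right) \left(-22 + o\right) = \left(-22 + o\right) \left(35 + o\right)$)
$\frac{1}{5348 + Z{\left(36 \right)}} = \frac{1}{5348 + \left(-770 + 36^{2} + 13 \cdot 36\right)} = \frac{1}{5348 + \left(-770 + 1296 + 468\right)} = \frac{1}{5348 + 994} = \frac{1}{6342}$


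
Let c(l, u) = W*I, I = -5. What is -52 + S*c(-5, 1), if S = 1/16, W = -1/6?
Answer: -4987/96 ≈ -51.948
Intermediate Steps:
W = -⅙ (W = -1*⅙ = -⅙ ≈ -0.16667)
c(l, u) = ⅚ (c(l, u) = -⅙*(-5) = ⅚)
S = 1/16 ≈ 0.062500
-52 + S*c(-5, 1) = -52 + (1/16)*(⅚) = -52 + 5/96 = -4987/96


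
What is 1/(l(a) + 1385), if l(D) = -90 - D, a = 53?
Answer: 1/1242 ≈ 0.00080515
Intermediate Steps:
1/(l(a) + 1385) = 1/((-90 - 1*53) + 1385) = 1/((-90 - 53) + 1385) = 1/(-143 + 1385) = 1/1242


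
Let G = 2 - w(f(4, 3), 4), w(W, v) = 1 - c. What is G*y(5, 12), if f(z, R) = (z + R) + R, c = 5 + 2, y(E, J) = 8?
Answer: 64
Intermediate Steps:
c = 7
f(z, R) = z + 2*R (f(z, R) = (R + z) + R = z + 2*R)
w(W, v) = -6 (w(W, v) = 1 - 1*7 = 1 - 7 = -6)
G = 8 (G = 2 - 1*(-6) = 2 + 6 = 8)
G*y(5, 12) = 8*8 = 64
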